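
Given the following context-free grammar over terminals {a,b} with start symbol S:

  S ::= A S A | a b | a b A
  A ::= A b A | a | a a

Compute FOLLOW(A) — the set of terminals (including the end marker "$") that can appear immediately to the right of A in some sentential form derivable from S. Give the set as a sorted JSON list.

FIRST sets, iterate to fixpoint:
round 1:
  A via A→a: +{a}
  S via S→A S A: +{a}
  S: {a}  A: {a}
round 2: (stable)
  S: {a}  A: {a}

FOLLOW iteration:
FOLLOW(S) := {$}
pass 1:
  A→A b A: FOLLOW(A) ⊇ FIRST(b) = {b}; new: +{b}
  S→A S A: FOLLOW(A) ⊇ FIRST(S) = {a}; new: +{a}
  S→A S A: FOLLOW(S) ⊇ FIRST(A) = {a}; new: +{a}
  S→A S A: FOLLOW(A) ⊇ FOLLOW(S) ⊇ {$,a}; new: +{$}
  FOLLOW(S)={$,a}  FOLLOW(A)={$,a,b}
pass 2: done
  FOLLOW(S)={$,a}  FOLLOW(A)={$,a,b}

FOLLOW(A) = ["$", "a", "b"]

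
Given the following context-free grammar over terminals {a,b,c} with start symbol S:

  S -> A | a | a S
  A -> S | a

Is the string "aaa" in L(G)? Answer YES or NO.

Convert to CNF:
  S -> T0 S | a
  A -> T0 S | a
  T0 -> a

Fill CYK table bottom-up:
  T[0,0] 'a' = {A,S,T0}  orig:{A,S}
  T[1,1] 'a' = {A,S,T0}  orig:{A,S}
  T[2,2] 'a' = {A,S,T0}  orig:{A,S}
  T[0,1] 'aa' = {A,S}
  T[1,2] 'aa' = {A,S}
  T[0,2] 'aaa' = {A,S}

S ∈ T[0,2] ⇒ YES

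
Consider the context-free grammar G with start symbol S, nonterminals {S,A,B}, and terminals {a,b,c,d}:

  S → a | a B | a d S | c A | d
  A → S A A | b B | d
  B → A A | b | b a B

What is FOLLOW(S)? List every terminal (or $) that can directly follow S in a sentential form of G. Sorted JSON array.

Compute FIRST by fixpoint:
round 1:
  A via A→b B: +{b}
  A via A→d: +{d}
  B via B→A A: +{b,d}
  S via S→a: +{a}
  S via S→c A: +{c}
  S via S→d: +{d}
  FIRST[S]={a,c,d}  FIRST[A]={b,d}  FIRST[B]={b,d}
round 2:
  A via A→S A A: +{a,c}
  B via B→A A: +{a,c}
  FIRST[S]={a,c,d}  FIRST[A]={a,b,c,d}  FIRST[B]={a,b,c,d}
round 3: — fixpoint
  FIRST[S]={a,c,d}  FIRST[A]={a,b,c,d}  FIRST[B]={a,b,c,d}

FOLLOW iteration:
FOLLOW(S) := {$}
round 1:
  A→S A A: FOLLOW(S) ⊇ FIRST(A) = {a,b,c,d}; new: +{a,b,c,d}
  A→S A A: FOLLOW(A) ⊇ FIRST(A) = {a,b,c,d}; new: +{a,b,c,d}
  A→b B: FOLLOW(B) ⊇ FOLLOW(A) ⊇ {a,b,c,d}; new: +{a,b,c,d}
  S→a B: FOLLOW(B) ⊇ FOLLOW(S) ⊇ {$,a,b,c,d}; new: +{$}
  S→c A: FOLLOW(A) ⊇ FOLLOW(S) ⊇ {$,a,b,c,d}; new: +{$}
  FOLLOW(S)={$,a,b,c,d}  FOLLOW(A)={$,a,b,c,d}  FOLLOW(B)={$,a,b,c,d}
round 2: (no change)
  FOLLOW(S)={$,a,b,c,d}  FOLLOW(A)={$,a,b,c,d}  FOLLOW(B)={$,a,b,c,d}

FOLLOW(S) = ["$", "a", "b", "c", "d"]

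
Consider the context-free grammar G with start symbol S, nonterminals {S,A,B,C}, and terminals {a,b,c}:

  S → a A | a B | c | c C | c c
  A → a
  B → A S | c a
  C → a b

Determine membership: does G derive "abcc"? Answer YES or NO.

Convert to CNF:
  S -> T0 C | T0 T0 | T1 A | T1 B | c
  A -> a
  B -> A S | T0 T1
  C -> T1 T2
  T0 -> c
  T1 -> a
  T2 -> b

Fill CYK table bottom-up:
  T[0,0] 'a' = {A,T1}  orig:{A}
  T[1,1] 'b' = {T2}  orig:{}
  T[2,2] 'c' = {S,T0}  orig:{S}
  T[3,3] 'c' = {S,T0}  orig:{S}
  T[0,1] 'ab' = {C}
  T[1,2] 'bc' = ∅
  T[2,3] 'cc' = {S}
  T[0,2] 'abc' = ∅
  T[1,3] 'bcc' = ∅
  T[0,3] 'abcc' = ∅

S ∉ T[0,3] ⇒ NO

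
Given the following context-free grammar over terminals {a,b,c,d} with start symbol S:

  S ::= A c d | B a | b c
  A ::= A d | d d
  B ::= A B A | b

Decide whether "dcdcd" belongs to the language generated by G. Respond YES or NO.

Convert to CNF:
  S -> A X5 | B T2 | T3 T1
  A -> A T0 | T0 T0
  B -> A X4 | b
  T0 -> d
  T1 -> c
  T2 -> a
  T3 -> b
  X4 -> B A
  X5 -> T1 T0

CYK table (by increasing span):
  T[0,0] 'd' = {T0}  orig:{}
  T[1,1] 'c' = {T1}  orig:{}
  T[2,2] 'd' = {T0}  orig:{}
  T[3,3] 'c' = {T1}  orig:{}
  T[4,4] 'd' = {T0}  orig:{}
  T[0,1] 'dc' = ∅
  T[1,2] 'cd' = {X5}  orig:{}
  T[2,3] 'dc' = ∅
  T[3,4] 'cd' = {X5}  orig:{}
  T[0,2] 'dcd' = ∅
  T[1,3] 'cdc' = ∅
  T[2,4] 'dcd' = ∅
  T[0,3] 'dcdc' = ∅
  T[1,4] 'cdcd' = ∅
  T[0,4] 'dcdcd' = ∅

S ∉ T[0,4] ⇒ NO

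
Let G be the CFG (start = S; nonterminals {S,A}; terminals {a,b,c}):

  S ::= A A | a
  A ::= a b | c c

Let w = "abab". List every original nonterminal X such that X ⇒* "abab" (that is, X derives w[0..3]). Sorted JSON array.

Convert to CNF:
  S -> A A | a
  A -> T0 T1 | T2 T2
  T0 -> a
  T1 -> b
  T2 -> c

Fill CYK table bottom-up, restricted to cells inside w[0..3]:
  [0..0]={S,T0}  "a"  orig:{S}
  [1..1]={T1}  "b"  orig:{}
  [2..2]={S,T0}  "a"  orig:{S}
  [3..3]={T1}  "b"  orig:{}
  [0..1]={A}  "ab"
  [1..2]=∅  "ba"
  [2..3]={A}  "ab"
  [0..2]=∅  "aba"
  [1..3]=∅  "bab"
  [0..3]={S}  "abab"

Original NTs in T[0,3] deriving "abab": ["S"]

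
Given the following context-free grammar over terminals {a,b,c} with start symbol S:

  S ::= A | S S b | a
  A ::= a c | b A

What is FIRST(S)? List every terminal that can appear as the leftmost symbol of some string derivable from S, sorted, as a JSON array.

FIRST iteration:
iter 1:
  A via A→a c: +{a}
  A via A→b A: +{b}
  S via S→A: +{a,b}
  FIRST(S)={a,b}  FIRST(A)={a,b}
iter 2: (stable)
  FIRST(S)={a,b}  FIRST(A)={a,b}

FIRST(S) = ["a", "b"]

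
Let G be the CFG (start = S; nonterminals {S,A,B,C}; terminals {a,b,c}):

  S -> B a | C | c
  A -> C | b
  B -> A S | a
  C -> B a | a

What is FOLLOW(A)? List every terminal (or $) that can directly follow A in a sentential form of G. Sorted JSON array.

Compute FIRST by fixpoint:
iter 1:
  A via A→b: +{b}
  B via B→A S: +{b}
  B via B→a: +{a}
  C via C→B a: +{a,b}
  S via S→B a: +{a,b}
  S via S→c: +{c}
  S: {a,b,c}  A: {b}  B: {a,b}  C: {a,b}
iter 2:
  A via A→C: +{a}
  S: {a,b,c}  A: {a,b}  B: {a,b}  C: {a,b}
iter 3: — fixpoint
  S: {a,b,c}  A: {a,b}  B: {a,b}  C: {a,b}

FOLLOW iteration:
initialize: $ ∈ FOLLOW(S)
iter 1:
  B→A S: FOLLOW(A) ⊇ FIRST(S) = {a,b,c}; new: +{a,b,c}
  C→B a: FOLLOW(B) ⊇ FIRST(a) = {a}; new: +{a}
  S→C: FOLLOW(C) ⊇ FOLLOW(S) ⊇ {$}; new: +{$}
  FOLLOW(S)={$}  FOLLOW(A)={a,b,c}  FOLLOW(B)={a}  FOLLOW(C)={$}
iter 2:
  A→C: FOLLOW(C) ⊇ FOLLOW(A) ⊇ {a,b,c}; new: +{a,b,c}
  B→A S: FOLLOW(S) ⊇ FOLLOW(B) ⊇ {a}; new: +{a}
  FOLLOW(S)={$,a}  FOLLOW(A)={a,b,c}  FOLLOW(B)={a}  FOLLOW(C)={$,a,b,c}
iter 3: — fixpoint
  FOLLOW(S)={$,a}  FOLLOW(A)={a,b,c}  FOLLOW(B)={a}  FOLLOW(C)={$,a,b,c}

FOLLOW(A) = ["a", "b", "c"]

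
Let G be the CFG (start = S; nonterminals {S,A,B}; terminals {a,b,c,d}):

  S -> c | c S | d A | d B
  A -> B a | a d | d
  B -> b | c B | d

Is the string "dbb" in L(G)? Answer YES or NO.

Convert to CNF:
  S -> T1 A | T1 B | T2 S | c
  A -> B T0 | T0 T1 | d
  B -> T2 B | b | d
  T0 -> a
  T1 -> d
  T2 -> c

CYK table (by increasing span):
  T[0,0] 'd' = {A,B,T1}  orig:{A,B}
  T[1,1] 'b' = {B}
  T[2,2] 'b' = {B}
  T[0,1] 'db' = {S}
  T[1,2] 'bb' = ∅
  T[0,2] 'dbb' = ∅

S ∉ T[0,2] ⇒ NO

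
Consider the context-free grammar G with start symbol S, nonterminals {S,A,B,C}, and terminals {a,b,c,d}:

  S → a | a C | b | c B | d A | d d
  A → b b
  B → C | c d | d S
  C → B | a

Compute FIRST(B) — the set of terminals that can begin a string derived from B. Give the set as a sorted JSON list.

FIRST iteration:
pass 1:
  A via A→b b: +{b}
  B via B→c d: +{c}
  B via B→d S: +{d}
  C via C→B: +{c,d}
  C via C→a: +{a}
  S via S→a: +{a}
  S via S→b: +{b}
  S via S→c B: +{c}
  S via S→d A: +{d}
  FIRST[S]={a,b,c,d}  FIRST[A]={b}  FIRST[B]={c,d}  FIRST[C]={a,c,d}
pass 2:
  B via B→C: +{a}
  FIRST[S]={a,b,c,d}  FIRST[A]={b}  FIRST[B]={a,c,d}  FIRST[C]={a,c,d}
pass 3: (stable)
  FIRST[S]={a,b,c,d}  FIRST[A]={b}  FIRST[B]={a,c,d}  FIRST[C]={a,c,d}

FIRST(B) = ["a", "c", "d"]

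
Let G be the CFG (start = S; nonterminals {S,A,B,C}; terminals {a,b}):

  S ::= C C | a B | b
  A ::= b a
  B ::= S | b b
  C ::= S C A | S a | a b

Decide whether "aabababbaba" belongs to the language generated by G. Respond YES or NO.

Convert to CNF:
  S -> C C | T1 B | b
  A -> T0 T1
  B -> C C | T0 T0 | T1 B | b
  C -> S T1 | S X2 | T1 T0
  T0 -> b
  T1 -> a
  X2 -> C A

CYK fill:
  cell(0,0) a: {T1}  orig:{}
  cell(1,1) a: {T1}  orig:{}
  cell(2,2) b: {B,S,T0}  orig:{B,S}
  cell(3,3) a: {T1}  orig:{}
  cell(4,4) b: {B,S,T0}  orig:{B,S}
  cell(5,5) a: {T1}  orig:{}
  cell(6,6) b: {B,S,T0}  orig:{B,S}
  cell(7,7) b: {B,S,T0}  orig:{B,S}
  cell(8,8) a: {T1}  orig:{}
  cell(9,9) b: {B,S,T0}  orig:{B,S}
  cell(10,10) a: {T1}  orig:{}
  cell(0,1) aa: ∅
  cell(1,2) ab: {B,C,S}
  cell(2,3) ba: {A,C}
  cell(3,4) ab: {B,C,S}
  cell(4,5) ba: {A,C}
  cell(5,6) ab: {B,C,S}
  cell(6,7) bb: {B}
  cell(7,8) ba: {A,C}
  cell(8,9) ab: {B,C,S}
  cell(9,10) ba: {A,C}
  cell(0,2) aab: {B,S}
  cell(1,3) aba: {C}
  cell(2,4) bab: ∅
  cell(3,5) aba: {C}
  cell(4,6) bab: ∅
  cell(5,7) abb: {B,S}
  cell(6,8) bba: ∅
  cell(7,9) bab: ∅
  cell(8,10) aba: {C}
  cell(0,3) aaba: {C}
  cell(1,4) abab: {B,S}
  cell(2,5) baba: {B,S,X2}  orig:{B,S}
  cell(3,6) abab: {B,S}
  cell(4,7) babb: ∅
  cell(5,8) abba: {B,C,S,X2}  orig:{B,C,S}
  cell(6,9) bbab: ∅
  cell(7,10) baba: {B,S,X2}  orig:{B,S}
  cell(0,4) aabab: {B,S}
  cell(1,5) ababa: {B,C,S,X2}  orig:{B,C,S}
  cell(2,6) babab: ∅
  cell(3,7) ababb: ∅
  cell(4,8) babba: {C}
  cell(5,9) abbab: ∅
  cell(6,10) bbaba: {C}
  cell(0,5) aababa: {B,C,S,X2}  orig:{B,C,S}
  cell(1,6) ababab: ∅
  cell(2,7) bababb: ∅
  cell(3,8) ababba: {B,C,S}
  cell(4,9) babbab: ∅
  cell(5,10) abbaba: {B,C,S,X2}  orig:{B,C,S}
  cell(0,6) aababab: ∅
  cell(1,7) abababb: ∅
  cell(2,8) bababba: {B,S}
  cell(3,9) ababbab: ∅
  cell(4,10) babbaba: {B,C,S,X2}  orig:{B,C,S}
  cell(0,7) aabababb: ∅
  cell(1,8) abababba: {B,C,S}
  cell(2,9) bababbab: ∅
  cell(3,10) ababbaba: {B,C,S,X2}  orig:{B,C,S}
  cell(0,8) aabababba: {B,C,S}
  cell(1,9) abababbab: ∅
  cell(2,10) bababbaba: {B,C,S}
  cell(0,9) aabababbab: ∅
  cell(1,10) abababbaba: {B,C,S,X2}  orig:{B,C,S}
  cell(0,10) aabababbaba: {B,C,S,X2}  orig:{B,C,S}

S ∈ T[0,10] ⇒ YES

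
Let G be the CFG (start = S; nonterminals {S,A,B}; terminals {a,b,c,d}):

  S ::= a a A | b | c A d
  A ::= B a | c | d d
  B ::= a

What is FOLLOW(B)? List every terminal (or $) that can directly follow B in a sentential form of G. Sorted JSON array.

FIRST sets, iterate to fixpoint:
round 1:
  A via A→c: +{c}
  A via A→d d: +{d}
  B via B→a: +{a}
  S via S→a a A: +{a}
  S via S→b: +{b}
  S via S→c A d: +{c}
  FIRST[S]={a,b,c}  FIRST[A]={c,d}  FIRST[B]={a}
round 2:
  A via A→B a: +{a}
  FIRST[S]={a,b,c}  FIRST[A]={a,c,d}  FIRST[B]={a}
round 3: — fixpoint
  FIRST[S]={a,b,c}  FIRST[A]={a,c,d}  FIRST[B]={a}

FOLLOW sets:
seed FOLLOW(S) with $
iter 1:
  A→B a: FOLLOW(B) ⊇ FIRST(a) = {a}; new: +{a}
  S→a a A: FOLLOW(A) ⊇ FOLLOW(S) ⊇ {$}; new: +{$}
  S→c A d: FOLLOW(A) ⊇ FIRST(d) = {d}; new: +{d}
  FOLLOW[S]={$}  FOLLOW[A]={$,d}  FOLLOW[B]={a}
iter 2: (no change)
  FOLLOW[S]={$}  FOLLOW[A]={$,d}  FOLLOW[B]={a}

FOLLOW(B) = ["a"]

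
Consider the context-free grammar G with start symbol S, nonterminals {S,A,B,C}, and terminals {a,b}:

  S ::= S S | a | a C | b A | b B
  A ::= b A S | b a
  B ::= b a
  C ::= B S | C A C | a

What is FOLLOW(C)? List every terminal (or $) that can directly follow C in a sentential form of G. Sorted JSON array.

FIRST sets, iterate to fixpoint:
pass 1:
  A via A→b A S: +{b}
  B via B→b a: +{b}
  C via C→B S: +{b}
  C via C→a: +{a}
  S via S→a: +{a}
  S via S→b A: +{b}
  S: {a,b}  A: {b}  B: {b}  C: {a,b}
pass 2: done
  S: {a,b}  A: {b}  B: {b}  C: {a,b}

Compute FOLLOW by fixpoint:
seed FOLLOW(S) with $
iter 1:
  A→b A S: FOLLOW(A) ⊇ FIRST(S) = {a,b}; new: +{a,b}
  A→b A S: FOLLOW(S) ⊇ FOLLOW(A) ⊇ {a,b}; new: +{a,b}
  C→B S: FOLLOW(B) ⊇ FIRST(S) = {a,b}; new: +{a,b}
  C→C A C: FOLLOW(C) ⊇ FIRST(A) = {b}; new: +{b}
  S→a C: FOLLOW(C) ⊇ FOLLOW(S) ⊇ {$,a,b}; new: +{$,a}
  S→b A: FOLLOW(A) ⊇ FOLLOW(S) ⊇ {$,a,b}; new: +{$}
  S→b B: FOLLOW(B) ⊇ FOLLOW(S) ⊇ {$,a,b}; new: +{$}
  FOLLOW(S)={$,a,b}  FOLLOW(A)={$,a,b}  FOLLOW(B)={$,a,b}  FOLLOW(C)={$,a,b}
iter 2: (no change)
  FOLLOW(S)={$,a,b}  FOLLOW(A)={$,a,b}  FOLLOW(B)={$,a,b}  FOLLOW(C)={$,a,b}

FOLLOW(C) = ["$", "a", "b"]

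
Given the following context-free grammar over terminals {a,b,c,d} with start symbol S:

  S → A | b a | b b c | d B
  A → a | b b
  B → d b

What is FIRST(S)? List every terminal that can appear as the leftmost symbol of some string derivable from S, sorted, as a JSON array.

FIRST sets, iterate to fixpoint:
pass 1:
  A via A→a: +{a}
  A via A→b b: +{b}
  B via B→d b: +{d}
  S via S→A: +{a,b}
  S via S→d B: +{d}
  FIRST[S]={a,b,d}  FIRST[A]={a,b}  FIRST[B]={d}
pass 2: done
  FIRST[S]={a,b,d}  FIRST[A]={a,b}  FIRST[B]={d}

FIRST(S) = ["a", "b", "d"]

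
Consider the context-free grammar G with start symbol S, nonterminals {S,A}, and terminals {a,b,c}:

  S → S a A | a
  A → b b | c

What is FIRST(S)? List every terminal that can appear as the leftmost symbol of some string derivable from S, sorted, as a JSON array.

FIRST iteration:
iter 1:
  A via A→b b: +{b}
  A via A→c: +{c}
  S via S→a: +{a}
  FIRST[S]={a}  FIRST[A]={b,c}
iter 2: (no change)
  FIRST[S]={a}  FIRST[A]={b,c}

FIRST(S) = ["a"]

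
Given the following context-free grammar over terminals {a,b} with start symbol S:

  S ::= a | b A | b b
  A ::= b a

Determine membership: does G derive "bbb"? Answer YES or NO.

Convert to CNF:
  S -> T0 A | T0 T0 | a
  A -> T0 T1
  T0 -> b
  T1 -> a

CYK fill:
  cell(0,0) b: {T0}  orig:{}
  cell(1,1) b: {T0}  orig:{}
  cell(2,2) b: {T0}  orig:{}
  cell(0,1) bb: {S}
  cell(1,2) bb: {S}
  cell(0,2) bbb: ∅

S ∉ T[0,2] ⇒ NO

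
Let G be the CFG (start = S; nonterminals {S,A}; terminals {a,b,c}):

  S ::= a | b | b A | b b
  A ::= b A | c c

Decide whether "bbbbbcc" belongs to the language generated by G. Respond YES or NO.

CNF form of G:
  S -> T0 A | T0 T0 | a | b
  A -> T0 A | T1 T1
  T0 -> b
  T1 -> c

CYK table (by increasing span):
  cell(0,0) b: {S,T0}  orig:{S}
  cell(1,1) b: {S,T0}  orig:{S}
  cell(2,2) b: {S,T0}  orig:{S}
  cell(3,3) b: {S,T0}  orig:{S}
  cell(4,4) b: {S,T0}  orig:{S}
  cell(5,5) c: {T1}  orig:{}
  cell(6,6) c: {T1}  orig:{}
  cell(0,1) bb: {S}
  cell(1,2) bb: {S}
  cell(2,3) bb: {S}
  cell(3,4) bb: {S}
  cell(4,5) bc: ∅
  cell(5,6) cc: {A}
  cell(0,2) bbb: ∅
  cell(1,3) bbb: ∅
  cell(2,4) bbb: ∅
  cell(3,5) bbc: ∅
  cell(4,6) bcc: {A,S}
  cell(0,3) bbbb: ∅
  cell(1,4) bbbb: ∅
  cell(2,5) bbbc: ∅
  cell(3,6) bbcc: {A,S}
  cell(0,4) bbbbb: ∅
  cell(1,5) bbbbc: ∅
  cell(2,6) bbbcc: {A,S}
  cell(0,5) bbbbbc: ∅
  cell(1,6) bbbbcc: {A,S}
  cell(0,6) bbbbbcc: {A,S}

S ∈ T[0,6] ⇒ YES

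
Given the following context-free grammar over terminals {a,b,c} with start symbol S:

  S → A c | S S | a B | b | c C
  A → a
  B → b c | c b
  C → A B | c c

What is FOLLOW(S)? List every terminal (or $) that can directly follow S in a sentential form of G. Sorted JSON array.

FIRST iteration:
iter 1:
  A via A→a: +{a}
  B via B→b c: +{b}
  B via B→c b: +{c}
  C via C→A B: +{a}
  C via C→c c: +{c}
  S via S→A c: +{a}
  S via S→b: +{b}
  S via S→c C: +{c}
  FIRST[S]={a,b,c}  FIRST[A]={a}  FIRST[B]={b,c}  FIRST[C]={a,c}
iter 2: done
  FIRST[S]={a,b,c}  FIRST[A]={a}  FIRST[B]={b,c}  FIRST[C]={a,c}

FOLLOW sets:
FOLLOW(S) := {$}
round 1:
  C→A B: FOLLOW(A) ⊇ FIRST(B) = {b,c}; new: +{b,c}
  S→S S: FOLLOW(S) ⊇ FIRST(S) = {a,b,c}; new: +{a,b,c}
  S→a B: FOLLOW(B) ⊇ FOLLOW(S) ⊇ {$,a,b,c}; new: +{$,a,b,c}
  S→c C: FOLLOW(C) ⊇ FOLLOW(S) ⊇ {$,a,b,c}; new: +{$,a,b,c}
  FOLLOW(S)={$,a,b,c}  FOLLOW(A)={b,c}  FOLLOW(B)={$,a,b,c}  FOLLOW(C)={$,a,b,c}
round 2: — fixpoint
  FOLLOW(S)={$,a,b,c}  FOLLOW(A)={b,c}  FOLLOW(B)={$,a,b,c}  FOLLOW(C)={$,a,b,c}

FOLLOW(S) = ["$", "a", "b", "c"]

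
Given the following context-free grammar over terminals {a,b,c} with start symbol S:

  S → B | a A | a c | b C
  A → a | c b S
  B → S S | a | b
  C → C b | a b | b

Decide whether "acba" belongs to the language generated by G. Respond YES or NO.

Convert to CNF:
  S -> S S | T1 C | T2 A | T2 T0 | a | b
  A -> T0 X3 | a
  B -> S S | a | b
  C -> C T1 | T2 T1 | b
  T0 -> c
  T1 -> b
  T2 -> a
  X3 -> T1 S

CYK fill:
  cell(0,0) a: {A,B,S,T2}  orig:{A,B,S}
  cell(1,1) c: {T0}  orig:{}
  cell(2,2) b: {B,C,S,T1}  orig:{B,C,S}
  cell(3,3) a: {A,B,S,T2}  orig:{A,B,S}
  cell(0,1) ac: {S}
  cell(1,2) cb: ∅
  cell(2,3) ba: {B,S,X3}  orig:{B,S}
  cell(0,2) acb: {B,S}
  cell(1,3) cba: {A}
  cell(0,3) acba: {B,S}

S ∈ T[0,3] ⇒ YES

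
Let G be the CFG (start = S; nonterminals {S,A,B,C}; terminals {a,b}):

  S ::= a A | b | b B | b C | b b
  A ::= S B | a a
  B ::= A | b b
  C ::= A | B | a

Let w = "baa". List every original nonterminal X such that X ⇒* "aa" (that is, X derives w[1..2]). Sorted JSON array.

Convert to CNF:
  S -> T0 A | T1 B | T1 C | T1 T1 | b
  A -> S B | T0 T0
  B -> S B | T0 T0 | T1 T1
  C -> S B | T0 T0 | T1 T1 | a
  T0 -> a
  T1 -> b

Fill CYK table bottom-up (cells [i..j] with 1 ≤ i ≤ j ≤ 2 only):
  cell(1,1) a: {C,T0}  orig:{C}
  cell(2,2) a: {C,T0}  orig:{C}
  cell(1,2) aa: {A,B,C}

Original NTs in T[1,2] deriving "aa": ["A", "B", "C"]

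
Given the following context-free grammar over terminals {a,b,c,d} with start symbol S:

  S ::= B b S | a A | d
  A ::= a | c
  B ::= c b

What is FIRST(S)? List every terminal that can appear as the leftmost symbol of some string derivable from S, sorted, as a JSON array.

Compute FIRST by fixpoint:
iter 1:
  A via A→a: +{a}
  A via A→c: +{c}
  B via B→c b: +{c}
  S via S→B b S: +{c}
  S via S→a A: +{a}
  S via S→d: +{d}
  S: {a,c,d}  A: {a,c}  B: {c}
iter 2: (no change)
  S: {a,c,d}  A: {a,c}  B: {c}

FIRST(S) = ["a", "c", "d"]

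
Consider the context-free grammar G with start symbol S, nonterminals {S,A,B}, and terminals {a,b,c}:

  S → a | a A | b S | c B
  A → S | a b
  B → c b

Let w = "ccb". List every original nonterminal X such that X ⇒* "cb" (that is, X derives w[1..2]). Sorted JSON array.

CNF form of G:
  S -> T0 A | T1 S | T2 B | a
  A -> T0 A | T0 T1 | T1 S | T2 B | a
  B -> T2 T1
  T0 -> a
  T1 -> b
  T2 -> c

Fill CYK table bottom-up (cells [i..j] with 1 ≤ i ≤ j ≤ 2 only):
  [1..1]={T2}  "c"  orig:{}
  [2..2]={T1}  "b"  orig:{}
  [1..2]={B}  "cb"

Original NTs in T[1,2] deriving "cb": ["B"]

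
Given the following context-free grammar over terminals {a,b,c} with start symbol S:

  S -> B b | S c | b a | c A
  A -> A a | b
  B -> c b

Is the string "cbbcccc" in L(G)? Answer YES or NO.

CNF form of G:
  S -> B T2 | S T1 | T1 A | T2 T0
  A -> A T0 | b
  B -> T1 T2
  T0 -> a
  T1 -> c
  T2 -> b

Fill CYK table bottom-up:
  cell(0,0) c: {T1}  orig:{}
  cell(1,1) b: {A,T2}  orig:{A}
  cell(2,2) b: {A,T2}  orig:{A}
  cell(3,3) c: {T1}  orig:{}
  cell(4,4) c: {T1}  orig:{}
  cell(5,5) c: {T1}  orig:{}
  cell(6,6) c: {T1}  orig:{}
  cell(0,1) cb: {B,S}
  cell(1,2) bb: ∅
  cell(2,3) bc: ∅
  cell(3,4) cc: ∅
  cell(4,5) cc: ∅
  cell(5,6) cc: ∅
  cell(0,2) cbb: {S}
  cell(1,3) bbc: ∅
  cell(2,4) bcc: ∅
  cell(3,5) ccc: ∅
  cell(4,6) ccc: ∅
  cell(0,3) cbbc: {S}
  cell(1,4) bbcc: ∅
  cell(2,5) bccc: ∅
  cell(3,6) cccc: ∅
  cell(0,4) cbbcc: {S}
  cell(1,5) bbccc: ∅
  cell(2,6) bcccc: ∅
  cell(0,5) cbbccc: {S}
  cell(1,6) bbcccc: ∅
  cell(0,6) cbbcccc: {S}

S ∈ T[0,6] ⇒ YES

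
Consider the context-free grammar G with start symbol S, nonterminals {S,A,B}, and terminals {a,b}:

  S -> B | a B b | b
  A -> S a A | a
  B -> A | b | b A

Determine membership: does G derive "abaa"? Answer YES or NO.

Convert to CNF:
  S -> S X4 | T0 X5 | T1 A | a | b
  A -> S X2 | a
  B -> S X3 | T1 A | a | b
  T0 -> a
  T1 -> b
  X2 -> T0 A
  X3 -> T0 A
  X4 -> T0 A
  X5 -> B T1

Fill CYK table bottom-up:
  cell(0,0) a: {A,B,S,T0}  orig:{A,B,S}
  cell(1,1) b: {B,S,T1}  orig:{B,S}
  cell(2,2) a: {A,B,S,T0}  orig:{A,B,S}
  cell(3,3) a: {A,B,S,T0}  orig:{A,B,S}
  cell(0,1) ab: {X5}  orig:{}
  cell(1,2) ba: {B,S}
  cell(2,3) aa: {X2,X3,X4}  orig:{}
  cell(0,2) aba: ∅
  cell(1,3) baa: {A,B,S}
  cell(0,3) abaa: {X2,X3,X4}  orig:{}

S ∉ T[0,3] ⇒ NO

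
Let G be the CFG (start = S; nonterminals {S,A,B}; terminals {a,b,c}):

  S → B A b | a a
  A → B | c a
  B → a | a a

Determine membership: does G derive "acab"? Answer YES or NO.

Convert to CNF:
  S -> B X3 | T0 T0
  A -> T0 T0 | T1 T0 | a
  B -> T0 T0 | a
  T0 -> a
  T1 -> c
  T2 -> b
  X3 -> A T2

Fill CYK table bottom-up:
  cell(0,0) a: {A,B,T0}  orig:{A,B}
  cell(1,1) c: {T1}  orig:{}
  cell(2,2) a: {A,B,T0}  orig:{A,B}
  cell(3,3) b: {T2}  orig:{}
  cell(0,1) ac: ∅
  cell(1,2) ca: {A}
  cell(2,3) ab: {X3}  orig:{}
  cell(0,2) aca: ∅
  cell(1,3) cab: {X3}  orig:{}
  cell(0,3) acab: {S}

S ∈ T[0,3] ⇒ YES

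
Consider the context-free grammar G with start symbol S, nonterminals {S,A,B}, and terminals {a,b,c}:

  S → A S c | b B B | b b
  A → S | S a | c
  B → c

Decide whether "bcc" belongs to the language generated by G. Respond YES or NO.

CNF form of G:
  S -> A X5 | T2 T2 | T2 X6
  A -> A X3 | S T1 | T2 T2 | T2 X4 | c
  B -> c
  T0 -> c
  T1 -> a
  T2 -> b
  X3 -> S T0
  X4 -> B B
  X5 -> S T0
  X6 -> B B

CYK fill:
  cell(0,0) b: {T2}  orig:{}
  cell(1,1) c: {A,B,T0}  orig:{A,B}
  cell(2,2) c: {A,B,T0}  orig:{A,B}
  cell(0,1) bc: ∅
  cell(1,2) cc: {X4,X6}  orig:{}
  cell(0,2) bcc: {A,S}

S ∈ T[0,2] ⇒ YES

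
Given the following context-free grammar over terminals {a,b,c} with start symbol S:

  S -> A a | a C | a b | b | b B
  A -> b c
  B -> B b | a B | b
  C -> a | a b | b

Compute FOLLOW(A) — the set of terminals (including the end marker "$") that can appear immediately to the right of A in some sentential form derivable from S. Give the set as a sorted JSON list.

Compute FIRST by fixpoint:
iter 1:
  A via A→b c: +{b}
  B via B→a B: +{a}
  B via B→b: +{b}
  C via C→a: +{a}
  C via C→b: +{b}
  S via S→A a: +{b}
  S via S→a C: +{a}
  FIRST[S]={a,b}  FIRST[A]={b}  FIRST[B]={a,b}  FIRST[C]={a,b}
iter 2: — fixpoint
  FIRST[S]={a,b}  FIRST[A]={b}  FIRST[B]={a,b}  FIRST[C]={a,b}

FOLLOW sets:
initialize: $ ∈ FOLLOW(S)
round 1:
  B→B b: FOLLOW(B) ⊇ FIRST(b) = {b}; new: +{b}
  S→A a: FOLLOW(A) ⊇ FIRST(a) = {a}; new: +{a}
  S→a C: FOLLOW(C) ⊇ FOLLOW(S) ⊇ {$}; new: +{$}
  S→b B: FOLLOW(B) ⊇ FOLLOW(S) ⊇ {$}; new: +{$}
  FOLLOW[S]={$}  FOLLOW[A]={a}  FOLLOW[B]={$,b}  FOLLOW[C]={$}
round 2: (no change)
  FOLLOW[S]={$}  FOLLOW[A]={a}  FOLLOW[B]={$,b}  FOLLOW[C]={$}

FOLLOW(A) = ["a"]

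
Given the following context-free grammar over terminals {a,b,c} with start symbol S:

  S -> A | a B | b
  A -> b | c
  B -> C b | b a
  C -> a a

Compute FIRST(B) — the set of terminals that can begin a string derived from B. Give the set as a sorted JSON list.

FIRST sets, iterate to fixpoint:
iter 1:
  A via A→b: +{b}
  A via A→c: +{c}
  B via B→b a: +{b}
  C via C→a a: +{a}
  S via S→A: +{b,c}
  S via S→a B: +{a}
  FIRST(S)={a,b,c}  FIRST(A)={b,c}  FIRST(B)={b}  FIRST(C)={a}
iter 2:
  B via B→C b: +{a}
  FIRST(S)={a,b,c}  FIRST(A)={b,c}  FIRST(B)={a,b}  FIRST(C)={a}
iter 3: done
  FIRST(S)={a,b,c}  FIRST(A)={b,c}  FIRST(B)={a,b}  FIRST(C)={a}

FIRST(B) = ["a", "b"]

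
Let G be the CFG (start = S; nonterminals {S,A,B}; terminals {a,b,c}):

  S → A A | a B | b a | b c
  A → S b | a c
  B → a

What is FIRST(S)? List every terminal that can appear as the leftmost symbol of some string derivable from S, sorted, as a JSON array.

Compute FIRST by fixpoint:
round 1:
  A via A→a c: +{a}
  B via B→a: +{a}
  S via S→A A: +{a}
  S via S→b a: +{b}
  FIRST[S]={a,b}  FIRST[A]={a}  FIRST[B]={a}
round 2:
  A via A→S b: +{b}
  FIRST[S]={a,b}  FIRST[A]={a,b}  FIRST[B]={a}
round 3: (stable)
  FIRST[S]={a,b}  FIRST[A]={a,b}  FIRST[B]={a}

FIRST(S) = ["a", "b"]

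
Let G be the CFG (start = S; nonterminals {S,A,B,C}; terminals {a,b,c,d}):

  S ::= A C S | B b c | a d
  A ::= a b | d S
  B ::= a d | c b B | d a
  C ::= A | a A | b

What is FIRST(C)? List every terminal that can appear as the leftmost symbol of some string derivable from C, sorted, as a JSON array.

Compute FIRST by fixpoint:
[1]
  A via A→a b: +{a}
  A via A→d S: +{d}
  B via B→a d: +{a}
  B via B→c b B: +{c}
  B via B→d a: +{d}
  C via C→A: +{a,d}
  C via C→b: +{b}
  S via S→A C S: +{a,d}
  S via S→B b c: +{c}
  S: {a,c,d}  A: {a,d}  B: {a,c,d}  C: {a,b,d}
[2] (no change)
  S: {a,c,d}  A: {a,d}  B: {a,c,d}  C: {a,b,d}

FIRST(C) = ["a", "b", "d"]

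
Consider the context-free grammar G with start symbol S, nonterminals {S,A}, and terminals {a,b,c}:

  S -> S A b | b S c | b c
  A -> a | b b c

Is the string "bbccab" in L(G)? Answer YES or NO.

CNF form of G:
  S -> S X3 | T0 T1 | T0 X4
  A -> T0 X2 | a
  T0 -> b
  T1 -> c
  X2 -> T0 T1
  X3 -> A T0
  X4 -> S T1

CYK table (by increasing span):
  T[0,0] 'b' = {T0}  orig:{}
  T[1,1] 'b' = {T0}  orig:{}
  T[2,2] 'c' = {T1}  orig:{}
  T[3,3] 'c' = {T1}  orig:{}
  T[4,4] 'a' = {A}
  T[5,5] 'b' = {T0}  orig:{}
  T[0,1] 'bb' = ∅
  T[1,2] 'bc' = {S,X2}  orig:{S}
  T[2,3] 'cc' = ∅
  T[3,4] 'ca' = ∅
  T[4,5] 'ab' = {X3}  orig:{}
  T[0,2] 'bbc' = {A}
  T[1,3] 'bcc' = {X4}  orig:{}
  T[2,4] 'cca' = ∅
  T[3,5] 'cab' = ∅
  T[0,3] 'bbcc' = {S}
  T[1,4] 'bcca' = ∅
  T[2,5] 'ccab' = ∅
  T[0,4] 'bbcca' = ∅
  T[1,5] 'bccab' = ∅
  T[0,5] 'bbccab' = {S}

S ∈ T[0,5] ⇒ YES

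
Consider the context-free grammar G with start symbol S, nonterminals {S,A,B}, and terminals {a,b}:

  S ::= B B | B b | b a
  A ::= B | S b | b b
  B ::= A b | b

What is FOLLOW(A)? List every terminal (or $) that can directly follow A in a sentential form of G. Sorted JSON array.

FIRST sets, iterate to fixpoint:
iter 1:
  A via A→b b: +{b}
  B via B→A b: +{b}
  S via S→B B: +{b}
  FIRST[S]={b}  FIRST[A]={b}  FIRST[B]={b}
iter 2: (stable)
  FIRST[S]={b}  FIRST[A]={b}  FIRST[B]={b}

FOLLOW iteration:
initialize: $ ∈ FOLLOW(S)
iter 1:
  A→S b: FOLLOW(S) ⊇ FIRST(b) = {b}; new: +{b}
  B→A b: FOLLOW(A) ⊇ FIRST(b) = {b}; new: +{b}
  S→B B: FOLLOW(B) ⊇ FIRST(B) = {b}; new: +{b}
  S→B B: FOLLOW(B) ⊇ FOLLOW(S) ⊇ {$,b}; new: +{$}
  S: {$,b}  A: {b}  B: {$,b}
iter 2: — fixpoint
  S: {$,b}  A: {b}  B: {$,b}

FOLLOW(A) = ["b"]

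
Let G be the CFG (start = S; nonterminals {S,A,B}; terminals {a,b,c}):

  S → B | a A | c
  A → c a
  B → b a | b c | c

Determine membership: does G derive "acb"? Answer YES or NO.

Convert to CNF:
  S -> T1 A | T2 T0 | T2 T1 | c
  A -> T0 T1
  B -> T2 T0 | T2 T1 | c
  T0 -> c
  T1 -> a
  T2 -> b

Fill CYK table bottom-up:
  cell(0,0) a: {T1}  orig:{}
  cell(1,1) c: {B,S,T0}  orig:{B,S}
  cell(2,2) b: {T2}  orig:{}
  cell(0,1) ac: ∅
  cell(1,2) cb: ∅
  cell(0,2) acb: ∅

S ∉ T[0,2] ⇒ NO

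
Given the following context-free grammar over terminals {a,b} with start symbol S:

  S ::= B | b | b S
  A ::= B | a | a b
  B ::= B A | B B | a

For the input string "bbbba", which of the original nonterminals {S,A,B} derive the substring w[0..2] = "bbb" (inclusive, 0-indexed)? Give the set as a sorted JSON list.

Convert to CNF:
  S -> B A | B B | T1 S | a | b
  A -> B A | B B | T0 T1 | a
  B -> B A | B B | a
  T0 -> a
  T1 -> b

CYK fill, restricted to cells inside w[0..2]:
  cell(0,0) b: {S,T1}  orig:{S}
  cell(1,1) b: {S,T1}  orig:{S}
  cell(2,2) b: {S,T1}  orig:{S}
  cell(0,1) bb: {S}
  cell(1,2) bb: {S}
  cell(0,2) bbb: {S}

Original NTs in T[0,2] deriving "bbb": ["S"]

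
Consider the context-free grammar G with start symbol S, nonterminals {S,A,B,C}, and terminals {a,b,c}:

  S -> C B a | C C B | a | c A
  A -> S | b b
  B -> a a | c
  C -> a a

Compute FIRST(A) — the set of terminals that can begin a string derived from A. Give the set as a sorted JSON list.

Compute FIRST by fixpoint:
pass 1:
  A via A→b b: +{b}
  B via B→a a: +{a}
  B via B→c: +{c}
  C via C→a a: +{a}
  S via S→C B a: +{a}
  S via S→c A: +{c}
  S: {a,c}  A: {b}  B: {a,c}  C: {a}
pass 2:
  A via A→S: +{a,c}
  S: {a,c}  A: {a,b,c}  B: {a,c}  C: {a}
pass 3: — fixpoint
  S: {a,c}  A: {a,b,c}  B: {a,c}  C: {a}

FIRST(A) = ["a", "b", "c"]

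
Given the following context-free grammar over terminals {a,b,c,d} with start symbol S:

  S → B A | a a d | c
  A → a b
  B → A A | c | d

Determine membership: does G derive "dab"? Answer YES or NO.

Convert to CNF:
  S -> B A | T0 X3 | c
  A -> T0 T1
  B -> A A | c | d
  T0 -> a
  T1 -> b
  T2 -> d
  X3 -> T0 T2

Fill CYK table bottom-up:
  cell(0,0) d: {B,T2}  orig:{B}
  cell(1,1) a: {T0}  orig:{}
  cell(2,2) b: {T1}  orig:{}
  cell(0,1) da: ∅
  cell(1,2) ab: {A}
  cell(0,2) dab: {S}

S ∈ T[0,2] ⇒ YES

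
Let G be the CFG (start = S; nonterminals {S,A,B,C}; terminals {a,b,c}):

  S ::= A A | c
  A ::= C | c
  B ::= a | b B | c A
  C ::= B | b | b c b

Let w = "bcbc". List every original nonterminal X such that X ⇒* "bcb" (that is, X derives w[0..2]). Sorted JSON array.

CNF form of G:
  S -> A A | c
  A -> T0 B | T0 X2 | T1 A | a | b | c
  B -> T0 B | T1 A | a
  C -> T0 B | T0 X3 | T1 A | a | b
  T0 -> b
  T1 -> c
  X2 -> T1 T0
  X3 -> T1 T0

CYK fill, restricted to cells inside w[0..2]:
  T[0,0] 'b' = {A,C,T0}  orig:{A,C}
  T[1,1] 'c' = {A,S,T1}  orig:{A,S}
  T[2,2] 'b' = {A,C,T0}  orig:{A,C}
  T[0,1] 'bc' = {S}
  T[1,2] 'cb' = {A,B,C,S,X2,X3}  orig:{A,B,C,S}
  T[0,2] 'bcb' = {A,B,C,S}

Original NTs in T[0,2] deriving "bcb": ["A", "B", "C", "S"]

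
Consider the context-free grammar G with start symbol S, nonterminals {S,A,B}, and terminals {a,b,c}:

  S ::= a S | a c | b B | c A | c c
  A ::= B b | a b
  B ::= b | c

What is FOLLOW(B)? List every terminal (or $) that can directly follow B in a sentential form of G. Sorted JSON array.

Compute FIRST by fixpoint:
pass 1:
  A via A→a b: +{a}
  B via B→b: +{b}
  B via B→c: +{c}
  S via S→a S: +{a}
  S via S→b B: +{b}
  S via S→c A: +{c}
  S: {a,b,c}  A: {a}  B: {b,c}
pass 2:
  A via A→B b: +{b,c}
  S: {a,b,c}  A: {a,b,c}  B: {b,c}
pass 3: done
  S: {a,b,c}  A: {a,b,c}  B: {b,c}

FOLLOW iteration:
initialize: $ ∈ FOLLOW(S)
[1]
  A→B b: FOLLOW(B) ⊇ FIRST(b) = {b}; new: +{b}
  S→b B: FOLLOW(B) ⊇ FOLLOW(S) ⊇ {$}; new: +{$}
  S→c A: FOLLOW(A) ⊇ FOLLOW(S) ⊇ {$}; new: +{$}
  S: {$}  A: {$}  B: {$,b}
[2] (stable)
  S: {$}  A: {$}  B: {$,b}

FOLLOW(B) = ["$", "b"]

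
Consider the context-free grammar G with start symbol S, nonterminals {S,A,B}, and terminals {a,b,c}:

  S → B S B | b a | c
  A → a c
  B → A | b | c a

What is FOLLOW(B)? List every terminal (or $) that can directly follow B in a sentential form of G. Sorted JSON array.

FIRST sets, iterate to fixpoint:
iter 1:
  A via A→a c: +{a}
  B via B→A: +{a}
  B via B→b: +{b}
  B via B→c a: +{c}
  S via S→B S B: +{a,b,c}
  FIRST(S)={a,b,c}  FIRST(A)={a}  FIRST(B)={a,b,c}
iter 2: (no change)
  FIRST(S)={a,b,c}  FIRST(A)={a}  FIRST(B)={a,b,c}

FOLLOW sets:
FOLLOW(S) := {$}
[1]
  S→B S B: FOLLOW(B) ⊇ FIRST(S) = {a,b,c}; new: +{a,b,c}
  S→B S B: FOLLOW(S) ⊇ FIRST(B) = {a,b,c}; new: +{a,b,c}
  S→B S B: FOLLOW(B) ⊇ FOLLOW(S) ⊇ {$,a,b,c}; new: +{$}
  S: {$,a,b,c}  A: {}  B: {$,a,b,c}
[2]
  B→A: FOLLOW(A) ⊇ FOLLOW(B) ⊇ {$,a,b,c}; new: +{$,a,b,c}
  S: {$,a,b,c}  A: {$,a,b,c}  B: {$,a,b,c}
[3] (stable)
  S: {$,a,b,c}  A: {$,a,b,c}  B: {$,a,b,c}

FOLLOW(B) = ["$", "a", "b", "c"]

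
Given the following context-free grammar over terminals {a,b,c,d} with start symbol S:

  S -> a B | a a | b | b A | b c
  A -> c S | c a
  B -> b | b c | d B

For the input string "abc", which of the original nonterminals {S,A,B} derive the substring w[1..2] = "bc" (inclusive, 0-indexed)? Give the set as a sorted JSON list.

CNF form of G:
  S -> T1 B | T1 T1 | T2 A | T2 T0 | b
  A -> T0 S | T0 T1
  B -> T2 T0 | T3 B | b
  T0 -> c
  T1 -> a
  T2 -> b
  T3 -> d

CYK fill — only the sub-triangle for w[1..2]:
  cell(1,1) b: {B,S,T2}  orig:{B,S}
  cell(2,2) c: {T0}  orig:{}
  cell(1,2) bc: {B,S}

Original NTs in T[1,2] deriving "bc": ["B", "S"]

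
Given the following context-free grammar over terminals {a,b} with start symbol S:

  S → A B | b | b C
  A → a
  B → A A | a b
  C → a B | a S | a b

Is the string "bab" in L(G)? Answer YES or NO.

Convert to CNF:
  S -> A B | T1 C | b
  A -> a
  B -> A A | T0 T1
  C -> T0 B | T0 S | T0 T1
  T0 -> a
  T1 -> b

Fill CYK table bottom-up:
  T[0,0] 'b' = {S,T1}  orig:{S}
  T[1,1] 'a' = {A,T0}  orig:{A}
  T[2,2] 'b' = {S,T1}  orig:{S}
  T[0,1] 'ba' = ∅
  T[1,2] 'ab' = {B,C}
  T[0,2] 'bab' = {S}

S ∈ T[0,2] ⇒ YES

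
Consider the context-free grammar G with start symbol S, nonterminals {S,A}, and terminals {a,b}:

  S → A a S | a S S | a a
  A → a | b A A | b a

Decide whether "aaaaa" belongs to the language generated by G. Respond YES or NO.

Convert to CNF:
  S -> A X3 | T1 T1 | T1 X4
  A -> T0 T1 | T0 X2 | a
  T0 -> b
  T1 -> a
  X2 -> A A
  X3 -> T1 S
  X4 -> S S

CYK fill:
  T[0,0] 'a' = {A,T1}  orig:{A}
  T[1,1] 'a' = {A,T1}  orig:{A}
  T[2,2] 'a' = {A,T1}  orig:{A}
  T[3,3] 'a' = {A,T1}  orig:{A}
  T[4,4] 'a' = {A,T1}  orig:{A}
  T[0,1] 'aa' = {S,X2}  orig:{S}
  T[1,2] 'aa' = {S,X2}  orig:{S}
  T[2,3] 'aa' = {S,X2}  orig:{S}
  T[3,4] 'aa' = {S,X2}  orig:{S}
  T[0,2] 'aaa' = {X3}  orig:{}
  T[1,3] 'aaa' = {X3}  orig:{}
  T[2,4] 'aaa' = {X3}  orig:{}
  T[0,3] 'aaaa' = {S,X4}  orig:{S}
  T[1,4] 'aaaa' = {S,X4}  orig:{S}
  T[0,4] 'aaaaa' = {S,X3}  orig:{S}

S ∈ T[0,4] ⇒ YES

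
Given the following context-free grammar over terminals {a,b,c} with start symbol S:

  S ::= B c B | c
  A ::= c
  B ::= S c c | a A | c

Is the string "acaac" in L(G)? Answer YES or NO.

CNF form of G:
  S -> B X3 | c
  A -> c
  B -> S X2 | T1 A | c
  T0 -> c
  T1 -> a
  X2 -> T0 T0
  X3 -> T0 B

CYK table (by increasing span):
  cell(0,0) a: {T1}  orig:{}
  cell(1,1) c: {A,B,S,T0}  orig:{A,B,S}
  cell(2,2) a: {T1}  orig:{}
  cell(3,3) a: {T1}  orig:{}
  cell(4,4) c: {A,B,S,T0}  orig:{A,B,S}
  cell(0,1) ac: {B}
  cell(1,2) ca: ∅
  cell(2,3) aa: ∅
  cell(3,4) ac: {B}
  cell(0,2) aca: ∅
  cell(1,3) caa: ∅
  cell(2,4) aac: ∅
  cell(0,3) acaa: ∅
  cell(1,4) caac: ∅
  cell(0,4) acaac: ∅

S ∉ T[0,4] ⇒ NO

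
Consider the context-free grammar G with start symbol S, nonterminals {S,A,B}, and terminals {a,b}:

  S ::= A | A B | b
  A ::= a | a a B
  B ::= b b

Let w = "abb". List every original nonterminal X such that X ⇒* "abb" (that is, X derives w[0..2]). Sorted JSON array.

Convert to CNF:
  S -> A B | T0 X3 | a | b
  A -> T0 X2 | a
  B -> T1 T1
  T0 -> a
  T1 -> b
  X2 -> T0 B
  X3 -> T0 B

Fill CYK table bottom-up (cells [i..j] with 0 ≤ i ≤ j ≤ 2 only):
  T[0,0] 'a' = {A,S,T0}  orig:{A,S}
  T[1,1] 'b' = {S,T1}  orig:{S}
  T[2,2] 'b' = {S,T1}  orig:{S}
  T[0,1] 'ab' = ∅
  T[1,2] 'bb' = {B}
  T[0,2] 'abb' = {S,X2,X3}  orig:{S}

Original NTs in T[0,2] deriving "abb": ["S"]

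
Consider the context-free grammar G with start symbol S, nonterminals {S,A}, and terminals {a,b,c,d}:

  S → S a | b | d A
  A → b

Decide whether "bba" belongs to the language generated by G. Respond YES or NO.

CNF form of G:
  S -> S T0 | T1 A | b
  A -> b
  T0 -> a
  T1 -> d

CYK fill:
  T[0,0] 'b' = {A,S}
  T[1,1] 'b' = {A,S}
  T[2,2] 'a' = {T0}  orig:{}
  T[0,1] 'bb' = ∅
  T[1,2] 'ba' = {S}
  T[0,2] 'bba' = ∅

S ∉ T[0,2] ⇒ NO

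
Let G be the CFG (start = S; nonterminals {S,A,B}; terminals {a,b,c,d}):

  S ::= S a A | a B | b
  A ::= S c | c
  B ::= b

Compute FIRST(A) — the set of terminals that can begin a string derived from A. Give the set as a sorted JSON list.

FIRST iteration:
round 1:
  A via A→c: +{c}
  B via B→b: +{b}
  S via S→a B: +{a}
  S via S→b: +{b}
  S: {a,b}  A: {c}  B: {b}
round 2:
  A via A→S c: +{a,b}
  S: {a,b}  A: {a,b,c}  B: {b}
round 3: done
  S: {a,b}  A: {a,b,c}  B: {b}

FIRST(A) = ["a", "b", "c"]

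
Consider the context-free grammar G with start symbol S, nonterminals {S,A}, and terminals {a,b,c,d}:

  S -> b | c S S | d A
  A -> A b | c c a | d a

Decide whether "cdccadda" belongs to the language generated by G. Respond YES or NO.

CNF form of G:
  S -> T1 X5 | T3 A | b
  A -> A T0 | T1 X4 | T3 T2
  T0 -> b
  T1 -> c
  T2 -> a
  T3 -> d
  X4 -> T1 T2
  X5 -> S S

CYK fill:
  cell(0,0) c: {T1}  orig:{}
  cell(1,1) d: {T3}  orig:{}
  cell(2,2) c: {T1}  orig:{}
  cell(3,3) c: {T1}  orig:{}
  cell(4,4) a: {T2}  orig:{}
  cell(5,5) d: {T3}  orig:{}
  cell(6,6) d: {T3}  orig:{}
  cell(7,7) a: {T2}  orig:{}
  cell(0,1) cd: ∅
  cell(1,2) dc: ∅
  cell(2,3) cc: ∅
  cell(3,4) ca: {X4}  orig:{}
  cell(4,5) ad: ∅
  cell(5,6) dd: ∅
  cell(6,7) da: {A}
  cell(0,2) cdc: ∅
  cell(1,3) dcc: ∅
  cell(2,4) cca: {A}
  cell(3,5) cad: ∅
  cell(4,6) add: ∅
  cell(5,7) dda: {S}
  cell(0,3) cdcc: ∅
  cell(1,4) dcca: {S}
  cell(2,5) ccad: ∅
  cell(3,6) cadd: ∅
  cell(4,7) adda: ∅
  cell(0,4) cdcca: ∅
  cell(1,5) dccad: ∅
  cell(2,6) ccadd: ∅
  cell(3,7) cadda: ∅
  cell(0,5) cdccad: ∅
  cell(1,6) dccadd: ∅
  cell(2,7) ccadda: ∅
  cell(0,6) cdccadd: ∅
  cell(1,7) dccadda: {X5}  orig:{}
  cell(0,7) cdccadda: {S}

S ∈ T[0,7] ⇒ YES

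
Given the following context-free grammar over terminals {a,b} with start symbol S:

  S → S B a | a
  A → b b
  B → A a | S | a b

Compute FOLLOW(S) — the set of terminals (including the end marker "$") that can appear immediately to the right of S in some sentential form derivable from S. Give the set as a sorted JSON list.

Compute FIRST by fixpoint:
round 1:
  A via A→b b: +{b}
  B via B→A a: +{b}
  B via B→a b: +{a}
  S via S→a: +{a}
  FIRST[S]={a}  FIRST[A]={b}  FIRST[B]={a,b}
round 2: (stable)
  FIRST[S]={a}  FIRST[A]={b}  FIRST[B]={a,b}

Compute FOLLOW by fixpoint:
FOLLOW(S) := {$}
iter 1:
  B→A a: FOLLOW(A) ⊇ FIRST(a) = {a}; new: +{a}
  S→S B a: FOLLOW(S) ⊇ FIRST(B) = {a,b}; new: +{a,b}
  S→S B a: FOLLOW(B) ⊇ FIRST(a) = {a}; new: +{a}
  FOLLOW(S)={$,a,b}  FOLLOW(A)={a}  FOLLOW(B)={a}
iter 2: (stable)
  FOLLOW(S)={$,a,b}  FOLLOW(A)={a}  FOLLOW(B)={a}

FOLLOW(S) = ["$", "a", "b"]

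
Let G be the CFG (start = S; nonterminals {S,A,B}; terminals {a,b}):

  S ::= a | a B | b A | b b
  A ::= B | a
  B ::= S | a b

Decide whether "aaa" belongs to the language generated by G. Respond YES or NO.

CNF form of G:
  S -> T0 B | T1 A | T1 T1 | a
  A -> T0 B | T0 T1 | T1 A | T1 T1 | a
  B -> T0 B | T0 T1 | T1 A | T1 T1 | a
  T0 -> a
  T1 -> b

CYK table (by increasing span):
  T[0,0] 'a' = {A,B,S,T0}  orig:{A,B,S}
  T[1,1] 'a' = {A,B,S,T0}  orig:{A,B,S}
  T[2,2] 'a' = {A,B,S,T0}  orig:{A,B,S}
  T[0,1] 'aa' = {A,B,S}
  T[1,2] 'aa' = {A,B,S}
  T[0,2] 'aaa' = {A,B,S}

S ∈ T[0,2] ⇒ YES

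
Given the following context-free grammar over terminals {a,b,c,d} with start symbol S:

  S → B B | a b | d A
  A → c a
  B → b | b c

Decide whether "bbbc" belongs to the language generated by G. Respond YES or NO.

CNF form of G:
  S -> B B | T1 T2 | T3 A
  A -> T0 T1
  B -> T2 T0 | b
  T0 -> c
  T1 -> a
  T2 -> b
  T3 -> d

Fill CYK table bottom-up:
  cell(0,0) b: {B,T2}  orig:{B}
  cell(1,1) b: {B,T2}  orig:{B}
  cell(2,2) b: {B,T2}  orig:{B}
  cell(3,3) c: {T0}  orig:{}
  cell(0,1) bb: {S}
  cell(1,2) bb: {S}
  cell(2,3) bc: {B}
  cell(0,2) bbb: ∅
  cell(1,3) bbc: {S}
  cell(0,3) bbbc: ∅

S ∉ T[0,3] ⇒ NO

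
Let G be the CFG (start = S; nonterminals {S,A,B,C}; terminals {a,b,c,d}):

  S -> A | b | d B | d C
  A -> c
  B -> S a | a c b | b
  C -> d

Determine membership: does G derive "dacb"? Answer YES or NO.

CNF form of G:
  S -> T3 B | T3 C | b | c
  A -> c
  B -> S T0 | T0 X4 | b
  C -> d
  T0 -> a
  T1 -> c
  T2 -> b
  T3 -> d
  X4 -> T1 T2

Fill CYK table bottom-up:
  [0..0]={C,T3}  "d"  orig:{C}
  [1..1]={T0}  "a"  orig:{}
  [2..2]={A,S,T1}  "c"  orig:{A,S}
  [3..3]={B,S,T2}  "b"  orig:{B,S}
  [0..1]=∅  "da"
  [1..2]=∅  "ac"
  [2..3]={X4}  "cb"  orig:{}
  [0..2]=∅  "dac"
  [1..3]={B}  "acb"
  [0..3]={S}  "dacb"

S ∈ T[0,3] ⇒ YES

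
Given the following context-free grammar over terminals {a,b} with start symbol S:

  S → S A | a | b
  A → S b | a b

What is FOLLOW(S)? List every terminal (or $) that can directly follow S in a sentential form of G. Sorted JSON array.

Compute FIRST by fixpoint:
round 1:
  A via A→a b: +{a}
  S via S→a: +{a}
  S via S→b: +{b}
  FIRST(S)={a,b}  FIRST(A)={a}
round 2:
  A via A→S b: +{b}
  FIRST(S)={a,b}  FIRST(A)={a,b}
round 3: (stable)
  FIRST(S)={a,b}  FIRST(A)={a,b}

Compute FOLLOW by fixpoint:
seed FOLLOW(S) with $
round 1:
  A→S b: FOLLOW(S) ⊇ FIRST(b) = {b}; new: +{b}
  S→S A: FOLLOW(S) ⊇ FIRST(A) = {a,b}; new: +{a}
  S→S A: FOLLOW(A) ⊇ FOLLOW(S) ⊇ {$,a,b}; new: +{$,a,b}
  FOLLOW[S]={$,a,b}  FOLLOW[A]={$,a,b}
round 2: — fixpoint
  FOLLOW[S]={$,a,b}  FOLLOW[A]={$,a,b}

FOLLOW(S) = ["$", "a", "b"]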